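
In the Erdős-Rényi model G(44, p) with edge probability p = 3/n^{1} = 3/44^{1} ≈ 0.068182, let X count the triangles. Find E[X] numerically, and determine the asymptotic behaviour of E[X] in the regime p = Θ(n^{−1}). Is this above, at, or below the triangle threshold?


Number of potential triangles: C(44, 3) = 13244.
Each occurs with probability p³ ≈ (0.068182)³ ≈ 3.1696093e-04.
By linearity: E[X] = C(44, 3)·p³ ≈ 13244 · 3.1696093e-04 ≈ 4.19783.
Here α = 1, so p = 3/n is exactly at the triangle threshold p ~ 1/n. Asymptotically E[X] → c³/6 = 3³/6 = 9/2 ≈ 4.50000, a bounded constant. In this regime the triangle count is asymptotically Poisson(c³/6).

E[X] ≈ 4.19783; in regime p = Θ(1/n^{1}) E[X] stays bounded (at the triangle threshold p ~ 1/n).


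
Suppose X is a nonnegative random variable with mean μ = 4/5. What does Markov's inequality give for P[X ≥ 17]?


μ = E[X] = 4/5, a = 17.
Markov: P[X ≥ 17] ≤ μ/a = (4/5)/17 = 4/85.
Numerically: ≈ 0.047.
(Since a = 17 > μ = 0.800, the bound 4/85 is < 1 and informative.)

P[X ≥ 17] ≤ 4/85 ≈ 0.047.


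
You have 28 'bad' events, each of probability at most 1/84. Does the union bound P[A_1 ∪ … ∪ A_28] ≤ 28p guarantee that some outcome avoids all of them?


Union bound: P[∪_{i=1}^{28} A_i] ≤ Σ_i P[A_i] ≤ 28·p = 28·(1/84) = 1/3.
Numerically: 1/3 ≈ 0.3333.
Is 1/3 < 1? YES.
Since P[∪ A_i] ≤ 1/3 < 1, the complement has P[∩ A_i^c] ≥ 1 − 1/3 = 2/3 > 0, so some outcome avoids every A_i.

28·p = 1/3 ≈ 0.3333; existence CERTIFIED by the union bound.


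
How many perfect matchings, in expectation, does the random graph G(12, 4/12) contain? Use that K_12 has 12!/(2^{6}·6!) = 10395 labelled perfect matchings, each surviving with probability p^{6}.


K_12 has 12!/(2^{6}·6!) = 10395 labelled perfect matchings.
For each such perfect matching H, let X_H = 1 if all 6 edges of H are present in G. Then P[X_H = 1] = p^{6} = (1/3)^{6} = 1/729.
Summing the indicators: E[X] = Σ_H E[X_H] = 10395 · p^{6} = 10395 · 1/729 = 385/27.
Numerically: E[X] ≈ 14.2593.

E[X] = 10395 · (1/3)^{6} = 385/27 ≈ 14.2593.


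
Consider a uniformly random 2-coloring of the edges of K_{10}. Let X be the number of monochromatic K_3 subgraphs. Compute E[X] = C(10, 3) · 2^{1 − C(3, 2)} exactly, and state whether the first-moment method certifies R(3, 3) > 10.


E[X] = C(10, 3) · 2^{1 − 3} = 120 · 2^{−2} = 120/4.
As a reduced fraction: E[X] = 30 ≈ 30.00000.
Is E[X] < 1? NO.
Since E[X] ≥ 1, the first-moment bound is inconclusive at n = 10; it does NOT by itself certify R(3, 3) > 10.

E[X] = 30 ≈ 30.00000; E[X] ≥ 1; first-moment method inconclusive here.


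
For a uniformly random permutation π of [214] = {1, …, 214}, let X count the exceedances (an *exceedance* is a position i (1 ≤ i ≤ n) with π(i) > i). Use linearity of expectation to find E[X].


Write X = Σ_{i=1}^{214} X_i, where X_i = 1_{π(i) > i}.
For each fixed i, π(i) is uniform over {1, …, 214} (marginal of a uniform permutation), so P[π(i) > i] = (n − i)/n. Summing: Σ_{i=1}^{214} (n − i)/n = (0 + 1 + … + 213)/214 = 214(214 − 1)/(2·214) = (214 − 1)/2.
Hence E[X] = Σ_{i=1}^{214} (214 − i)/214 = 213/2 ≈ 106.5000.

E[X] = 213/2 = 106.5000.


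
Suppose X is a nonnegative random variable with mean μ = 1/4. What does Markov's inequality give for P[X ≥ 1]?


μ = E[X] = 1/4, a = 1.
Markov: P[X ≥ 1] ≤ μ/a = (1/4)/1 = 1/4.
Numerically: ≈ 0.250000.
(Since a = 1 > μ = 0.250000, the bound 1/4 is < 1 and informative.)

P[X ≥ 1] ≤ 1/4 ≈ 0.250000.


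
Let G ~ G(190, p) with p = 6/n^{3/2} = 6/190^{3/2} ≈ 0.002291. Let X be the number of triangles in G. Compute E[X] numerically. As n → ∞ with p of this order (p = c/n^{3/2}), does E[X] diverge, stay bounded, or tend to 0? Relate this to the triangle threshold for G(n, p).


Number of potential triangles: C(190, 3) = 1125180.
Each occurs with probability p³ ≈ (0.002291)³ ≈ 1.2024376e-08.
By linearity: E[X] = C(190, 3)·p³ ≈ 1125180 · 1.2024376e-08 ≈ 0.01353.
Since α = 3/2 > 1, p = c/n^{3/2} = o(1/n) is below the triangle threshold p ~ 1/n. Asymptotically E[X] ~ (c³/6)·n^{3(1−α)} = (6³/6)·n^{-1.5} → 0, so by Markov's inequality G has no triangles w.h.p.

E[X] ≈ 0.01353; in regime p = Θ(1/n^{3/2}) E[X] tends to 0 (below the triangle threshold p ~ 1/n).


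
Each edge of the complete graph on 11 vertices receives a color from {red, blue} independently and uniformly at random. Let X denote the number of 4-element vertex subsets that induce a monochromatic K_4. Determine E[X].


Let X = Σ_S X_S over the C(11, 4) = 330 subsets S of size 4, where X_S = 1 if the K_4 on S is monochromatic.
For a fixed S, the K_4 on S has C(4, 2) = 6 edges. P[all 6 edges red] = (1/2)^6, and likewise for blue, so P[monochromatic] = 2·(1/2)^6 = 2^{1 − 6} = 1/32.
By linearity: E[X] = C(11, 4) · 2^{1 − 6} = 330 · 1/32 = 165/16.
Numerically: E[X] ≈ 10.312.

E[X] = C(11,4)·2^(1−C(4,2)) = 165/16 ≈ 10.312.


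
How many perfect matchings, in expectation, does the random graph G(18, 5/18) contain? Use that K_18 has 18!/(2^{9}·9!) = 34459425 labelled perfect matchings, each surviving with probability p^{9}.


K_18 has 18!/(2^{9}·9!) = 34459425 labelled perfect matchings.
For each such perfect matching H, let X_H = 1 if all 9 edges of H are present in G. Then P[X_H = 1] = p^{9} = (5/18)^{9} = 1953125/198359290368.
By linearity: E[X] = Σ_H E[X_H] = 34459425 · p^{9} = 34459425 · 1953125/198359290368 = 830908203125/2448880128.
Numerically: E[X] ≈ 339.3.

E[X] = 34459425 · (5/18)^{9} = 830908203125/2448880128 ≈ 339.3.


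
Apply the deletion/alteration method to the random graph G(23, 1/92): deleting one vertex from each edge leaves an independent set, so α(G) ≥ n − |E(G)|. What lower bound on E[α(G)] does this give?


E[|E(G)|] = C(23, 2)·p = 253 · (1/92) = 11/4.
E[α(G)] ≥ n − E[|E(G)|] = 23 − 11/4 = 81/4.
Numerically: ≈ 20.250.
(This is only a lower bound; the true E[α(G)] may be larger.)

E[α(G)] ≥ 81/4 ≈ 20.250.


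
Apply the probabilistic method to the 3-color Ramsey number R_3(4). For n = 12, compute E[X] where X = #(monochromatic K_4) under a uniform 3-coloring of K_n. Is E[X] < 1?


E[X] = C(12, 4) · 3^{1 − 6} = 495 · 3^{−5} = 495/243.
As a reduced fraction: E[X] = 55/27 ≈ 2.037.
Is E[X] < 1? NO.
Since E[X] ≥ 1, the first-moment bound is inconclusive at n = 12; it does NOT by itself certify R_3(4) > 12.

E[X] = 55/27 ≈ 2.037; E[X] ≥ 1; first-moment method inconclusive here.


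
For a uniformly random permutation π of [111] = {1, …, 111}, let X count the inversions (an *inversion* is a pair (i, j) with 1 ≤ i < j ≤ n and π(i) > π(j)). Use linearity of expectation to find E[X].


Write X = Σ X_I over the C(111, 2) = 6105 pairs i < j, with X_I the indicator of one inversion.
There are 6105 indicators.
For each fixed pair i < j, the values π(i) and π(j) are two distinct elements of {1, …, 111} in uniformly random order; by symmetry P[π(i) > π(j)] = 1/2.
By linearity: E[X] = 6105 · (1/2) = C(111, 2) · (1/2) = 6105/2 = 6105/2 ≈ 3052.500000.

E[X] = 6105/2 = 3052.500000.


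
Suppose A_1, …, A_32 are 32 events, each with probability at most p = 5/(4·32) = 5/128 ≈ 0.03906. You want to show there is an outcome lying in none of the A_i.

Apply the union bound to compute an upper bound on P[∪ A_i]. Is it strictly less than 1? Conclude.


Union bound: P[∪_{i=1}^{32} A_i] ≤ Σ_i P[A_i] ≤ 32·p = 32·(5/128) = 5/4.
Numerically: 5/4 ≈ 1.25000.
Is 5/4 < 1? NO.
Since the bound 5/4 is ≥ 1, the union bound is uninformative here; it does NOT by itself certify existence.

32·p = 5/4 ≈ 1.25000; existence NOT certified by the union bound.


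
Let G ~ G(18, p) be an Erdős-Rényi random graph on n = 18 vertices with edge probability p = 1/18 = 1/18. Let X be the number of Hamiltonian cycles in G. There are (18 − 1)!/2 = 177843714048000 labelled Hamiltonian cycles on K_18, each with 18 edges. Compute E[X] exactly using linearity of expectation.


K_18 has (18 − 1)!/2 = 177843714048000 labelled Hamiltonian cycles.
For each such Hamiltonian cycle H, let X_H = 1 if all 18 edges of H are present in G. Then P[X_H = 1] = p^{18} = (1/18)^{18} = 1/39346408075296537575424.
By linearity: E[X] = Σ_H E[X_H] = 177843714048000 · p^{18} = 177843714048000 · 1/39346408075296537575424 = 14889875/3294258113514384.
Numerically: E[X] ≈ 4.51995e-09.

E[X] = 177843714048000 · (1/18)^{18} = 14889875/3294258113514384 ≈ 4.51995e-09.


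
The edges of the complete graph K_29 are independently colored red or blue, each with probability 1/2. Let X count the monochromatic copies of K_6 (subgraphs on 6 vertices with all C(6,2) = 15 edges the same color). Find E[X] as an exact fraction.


Let X = Σ_S X_S over the C(29, 6) = 475020 subsets S of size 6, where X_S = 1 if the K_6 on S is monochromatic.
For a fixed S, the K_6 on S has C(6, 2) = 15 edges. P[all 15 edges red] = (1/2)^15, and likewise for blue, so P[monochromatic] = 2·(1/2)^15 = 2^{1 − 15} = 1/16384.
By linearity: E[X] = C(29, 6) · 2^{1 − 15} = 475020 · 1/16384 = 118755/4096.
Numerically: E[X] ≈ 28.992920.

E[X] = C(29,6)·2^(1−C(6,2)) = 118755/4096 ≈ 28.992920.


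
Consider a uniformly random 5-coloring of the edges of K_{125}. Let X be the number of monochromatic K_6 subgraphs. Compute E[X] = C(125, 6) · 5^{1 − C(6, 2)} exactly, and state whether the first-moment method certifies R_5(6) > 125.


E[X] = C(125, 6) · 5^{1 − 15} = 4690625500 · 5^{−14} = 4690625500/6103515625.
As a reduced fraction: E[X] = 37525004/48828125 ≈ 0.76851.
Is E[X] < 1? YES.
Since E[X] < 1, there exists a 5-coloring of K_{125} with no monochromatic K_6; hence R_5(6) > 125.

E[X] = 37525004/48828125 ≈ 0.76851; E[X] < 1, so R_5(6) > 125.


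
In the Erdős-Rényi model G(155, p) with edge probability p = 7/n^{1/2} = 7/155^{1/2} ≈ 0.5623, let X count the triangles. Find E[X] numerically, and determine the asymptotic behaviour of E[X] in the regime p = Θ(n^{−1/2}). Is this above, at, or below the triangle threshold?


Number of potential triangles: C(155, 3) = 608685.
Each occurs with probability p³ ≈ (0.5623)³ ≈ 1.777447e-01.
By linearity: E[X] = C(155, 3)·p³ ≈ 608685 · 1.777447e-01 ≈ 108190.5110.
Since α = 1/2 < 1, p = c/n^{1/2} ≫ 1/n is above the triangle threshold p ~ 1/n. Asymptotically E[X] ~ (c³/6)·n^{3(1−α)} = (7³/6)·n^{1.5} → ∞; triangles are abundant w.h.p.

E[X] ≈ 108190.5110; in regime p = Θ(1/n^{1/2}) E[X] diverges (above the triangle threshold p ~ 1/n).


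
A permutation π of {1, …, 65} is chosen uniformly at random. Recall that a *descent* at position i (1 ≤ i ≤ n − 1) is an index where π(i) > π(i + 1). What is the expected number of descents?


Write X = Σ X_I over i = 1, …, 64, with X_I the indicator of one descent.
There are 64 indicators.
For each fixed i, the pair (π(i), π(i+1)) is a uniformly random ordered pair of distinct values from {1, …, 65}; by symmetry P[π(i) > π(i+1)] = 1/2.
By linearity: E[X] = 64 · (1/2) = (65 − 1) · (1/2) = 32 ≈ 32.000000.

E[X] = 32 = 32.000000.


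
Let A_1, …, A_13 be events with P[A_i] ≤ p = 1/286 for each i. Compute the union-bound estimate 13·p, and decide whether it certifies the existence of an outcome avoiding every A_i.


Union bound: P[∪_{i=1}^{13} A_i] ≤ Σ_i P[A_i] ≤ 13·p = 13·(1/286) = 1/22.
Numerically: 1/22 ≈ 0.045455.
Is 1/22 < 1? YES.
Since P[∪ A_i] ≤ 1/22 < 1, the complement has P[∩ A_i^c] ≥ 1 − 1/22 = 21/22 > 0, so some outcome avoids every A_i.

13·p = 1/22 ≈ 0.045455; existence CERTIFIED by the union bound.


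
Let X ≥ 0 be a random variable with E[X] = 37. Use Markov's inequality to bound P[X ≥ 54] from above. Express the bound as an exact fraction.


μ = E[X] = 37, a = 54.
Markov: P[X ≥ 54] ≤ μ/a = (37)/54 = 37/54.
Numerically: ≈ 0.68519.
(Since a = 54 > μ = 37.00000, the bound 37/54 is < 1 and informative.)

P[X ≥ 54] ≤ 37/54 ≈ 0.68519.


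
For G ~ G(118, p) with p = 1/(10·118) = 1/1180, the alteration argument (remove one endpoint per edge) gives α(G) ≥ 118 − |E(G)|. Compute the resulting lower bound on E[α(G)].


E[|E(G)|] = C(118, 2)·p = 6903 · (1/1180) = 117/20.
E[α(G)] ≥ n − E[|E(G)|] = 118 − 117/20 = 2243/20.
Numerically: ≈ 112.150000.
(This is only a lower bound; the true E[α(G)] may be larger.)

E[α(G)] ≥ 2243/20 ≈ 112.150000.


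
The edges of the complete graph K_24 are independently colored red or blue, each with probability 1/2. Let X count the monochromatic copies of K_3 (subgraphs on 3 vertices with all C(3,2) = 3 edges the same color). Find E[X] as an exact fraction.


Let X = Σ_S X_S over the C(24, 3) = 2024 subsets S of size 3, where X_S = 1 if the K_3 on S is monochromatic.
For a fixed S, the K_3 on S has C(3, 2) = 3 edges. P[all 3 edges red] = (1/2)^3, and likewise for blue, so P[monochromatic] = 2·(1/2)^3 = 2^{1 − 3} = 1/4.
Summing: E[X] = C(24, 3) · 2^{1 − 3} = 2024 · 1/4 = 506.
Numerically: E[X] ≈ 506.000000.

E[X] = C(24,3)·2^(1−C(3,2)) = 506 ≈ 506.000000.


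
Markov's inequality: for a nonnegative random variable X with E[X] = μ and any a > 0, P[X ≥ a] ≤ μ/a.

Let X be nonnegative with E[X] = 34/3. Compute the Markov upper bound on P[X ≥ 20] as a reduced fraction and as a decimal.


μ = E[X] = 34/3, a = 20.
Markov: P[X ≥ 20] ≤ μ/a = (34/3)/20 = 17/30.
Numerically: ≈ 0.5667.
(Since a = 20 > μ = 11.3333, the bound 17/30 is < 1 and informative.)

P[X ≥ 20] ≤ 17/30 ≈ 0.5667.


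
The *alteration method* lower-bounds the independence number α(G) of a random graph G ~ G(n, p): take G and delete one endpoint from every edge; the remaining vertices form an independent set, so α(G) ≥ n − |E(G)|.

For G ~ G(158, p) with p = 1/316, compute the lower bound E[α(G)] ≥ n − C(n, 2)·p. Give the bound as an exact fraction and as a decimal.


E[|E(G)|] = C(158, 2)·p = 12403 · (1/316) = 157/4.
E[α(G)] ≥ n − E[|E(G)|] = 158 − 157/4 = 475/4.
Numerically: ≈ 118.750000.
(This is only a lower bound; the true E[α(G)] may be larger.)

E[α(G)] ≥ 475/4 ≈ 118.750000.


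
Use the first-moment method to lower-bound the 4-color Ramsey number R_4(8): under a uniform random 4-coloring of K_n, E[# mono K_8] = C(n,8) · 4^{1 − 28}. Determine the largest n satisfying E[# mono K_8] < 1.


We need C(n, 8) · 4^{1 − 28} < 1, i.e. C(n, 8) < 4^{28 − 1} = 18014398509481984.
Check values of n near the boundary:
  n = 403: C(403, 8) = 16090020602228430; 16090020602228430 < 18014398509481984? YES
  n = 404: C(404, 8) = 16415071523485570; 16415071523485570 < 18014398509481984? YES
  n = 405: C(405, 8) = 16745853821188050; 16745853821188050 < 18014398509481984? YES
  n = 406: C(406, 8) = 17082453897995850; 17082453897995850 < 18014398509481984? YES
  n = 407: C(407, 8) = 17424959239309050; 17424959239309050 < 18014398509481984? YES
  n = 408: C(408, 8) = 17773458424095231; 17773458424095231 < 18014398509481984? YES
  n = 409: C(409, 8) = 18128041135797879; 18128041135797879 < 18014398509481984? NO
  n = 410: C(410, 8) = 18488798173326195; 18488798173326195 < 18014398509481984? NO
  n = 411: C(411, 8) = 18855821462126715; 18855821462126715 < 18014398509481984? NO
The largest n with C(n, 8) < 18014398509481984 is n = 408 (where E[X] = 17773458424095231/18014398509481984 ≈ 0.986625). Hence R_4(8) > 408, i.e. R_4(8) ≥ 409.

Largest n = 408; hence R_4(8) > 408.


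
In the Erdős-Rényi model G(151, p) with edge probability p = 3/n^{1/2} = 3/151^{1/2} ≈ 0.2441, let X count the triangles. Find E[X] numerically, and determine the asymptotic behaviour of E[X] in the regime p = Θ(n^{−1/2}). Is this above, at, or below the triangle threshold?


Number of potential triangles: C(151, 3) = 562475.
Each occurs with probability p³ ≈ (0.2441)³ ≈ 1.455118e-02.
By linearity: E[X] = C(151, 3)·p³ ≈ 562475 · 1.455118e-02 ≈ 8184.6774.
Since α = 1/2 < 1, p = c/n^{1/2} ≫ 1/n is above the triangle threshold p ~ 1/n. Asymptotically E[X] ~ (c³/6)·n^{3(1−α)} = (3³/6)·n^{1.5} → ∞; triangles are abundant w.h.p.

E[X] ≈ 8184.6774; in regime p = Θ(1/n^{1/2}) E[X] diverges (above the triangle threshold p ~ 1/n).


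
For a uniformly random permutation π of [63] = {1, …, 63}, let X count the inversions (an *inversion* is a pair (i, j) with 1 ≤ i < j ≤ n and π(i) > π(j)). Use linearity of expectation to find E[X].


Write X = Σ X_I over the C(63, 2) = 1953 pairs i < j, with X_I the indicator of one inversion.
There are 1953 indicators.
For each fixed pair i < j, the values π(i) and π(j) are two distinct elements of {1, …, 63} in uniformly random order; by symmetry P[π(i) > π(j)] = 1/2.
By linearity: E[X] = 1953 · (1/2) = C(63, 2) · (1/2) = 1953/2 = 1953/2 ≈ 976.5000.

E[X] = 1953/2 = 976.5000.


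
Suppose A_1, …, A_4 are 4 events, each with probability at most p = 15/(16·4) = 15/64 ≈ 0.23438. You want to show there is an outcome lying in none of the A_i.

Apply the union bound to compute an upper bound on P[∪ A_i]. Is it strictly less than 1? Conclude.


Union bound: P[∪_{i=1}^{4} A_i] ≤ Σ_i P[A_i] ≤ 4·p = 4·(15/64) = 15/16.
Numerically: 15/16 ≈ 0.93750.
Is 15/16 < 1? YES.
Since P[∪ A_i] ≤ 15/16 < 1, the complement has P[∩ A_i^c] ≥ 1 − 15/16 = 1/16 > 0, so some outcome avoids every A_i.

4·p = 15/16 ≈ 0.93750; existence CERTIFIED by the union bound.


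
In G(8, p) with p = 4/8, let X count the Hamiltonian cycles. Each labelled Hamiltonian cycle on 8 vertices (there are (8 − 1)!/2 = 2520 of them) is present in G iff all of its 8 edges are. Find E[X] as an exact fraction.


K_8 has (8 − 1)!/2 = 2520 labelled Hamiltonian cycles.
For each such Hamiltonian cycle H, let X_H = 1 if all 8 edges of H are present in G. Then P[X_H = 1] = p^{8} = (1/2)^{8} = 1/256.
Summing the indicators: E[X] = Σ_H E[X_H] = 2520 · p^{8} = 2520 · 1/256 = 315/32.
Numerically: E[X] ≈ 9.844.

E[X] = 2520 · (1/2)^{8} = 315/32 ≈ 9.844.


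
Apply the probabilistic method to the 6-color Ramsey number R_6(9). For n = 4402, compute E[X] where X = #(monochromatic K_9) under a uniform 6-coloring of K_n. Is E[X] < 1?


E[X] = C(4402, 9) · 6^{1 − 36} = 1696419745356657449393393700 · 6^{−35} = 1696419745356657449393393700/1719070799748422591028658176.
As a reduced fraction: E[X] = 141368312113054787449449475/143255899979035215919054848 ≈ 0.9868.
Is E[X] < 1? YES.
Since E[X] < 1, there exists a 6-coloring of K_{4402} with no monochromatic K_9; hence R_6(9) > 4402.

E[X] = 141368312113054787449449475/143255899979035215919054848 ≈ 0.9868; E[X] < 1, so R_6(9) > 4402.


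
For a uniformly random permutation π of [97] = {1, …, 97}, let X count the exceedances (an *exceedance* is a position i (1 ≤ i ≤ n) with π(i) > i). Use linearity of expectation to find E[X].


Write X = Σ_{i=1}^{97} X_i, where X_i = 1_{π(i) > i}.
For each fixed i, π(i) is uniform over {1, …, 97} (marginal of a uniform permutation), so P[π(i) > i] = (n − i)/n. Summing: Σ_{i=1}^{97} (n − i)/n = (0 + 1 + … + 96)/97 = 97(97 − 1)/(2·97) = (97 − 1)/2.
Hence E[X] = Σ_{i=1}^{97} (97 − i)/97 = 48 ≈ 48.0000.

E[X] = 48 = 48.0000.


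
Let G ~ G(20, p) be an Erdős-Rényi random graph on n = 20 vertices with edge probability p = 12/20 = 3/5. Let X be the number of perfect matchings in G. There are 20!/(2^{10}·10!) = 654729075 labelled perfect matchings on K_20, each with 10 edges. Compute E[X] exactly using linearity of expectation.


K_20 has 20!/(2^{10}·10!) = 654729075 labelled perfect matchings.
For each such perfect matching H, let X_H = 1 if all 10 edges of H are present in G. Then P[X_H = 1] = p^{10} = (3/5)^{10} = 59049/9765625.
Summing the indicators: E[X] = Σ_H E[X_H] = 654729075 · p^{10} = 654729075 · 59049/9765625 = 1546443885987/390625.
Numerically: E[X] ≈ 3.959e+06.

E[X] = 654729075 · (3/5)^{10} = 1546443885987/390625 ≈ 3.959e+06.


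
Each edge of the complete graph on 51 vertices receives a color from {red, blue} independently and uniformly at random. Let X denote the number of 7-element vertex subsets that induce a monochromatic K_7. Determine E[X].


Let X = Σ_S X_S over the C(51, 7) = 115775100 subsets S of size 7, where X_S = 1 if the K_7 on S is monochromatic.
For a fixed S, the K_7 on S has C(7, 2) = 21 edges. P[all 21 edges red] = (1/2)^21, and likewise for blue, so P[monochromatic] = 2·(1/2)^21 = 2^{1 − 21} = 1/1048576.
By linearity: E[X] = C(51, 7) · 2^{1 − 21} = 115775100 · 1/1048576 = 28943775/262144.
Numerically: E[X] ≈ 110.411739.

E[X] = C(51,7)·2^(1−C(7,2)) = 28943775/262144 ≈ 110.411739.


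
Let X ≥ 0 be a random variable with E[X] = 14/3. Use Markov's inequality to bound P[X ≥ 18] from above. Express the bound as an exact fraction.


μ = E[X] = 14/3, a = 18.
Markov: P[X ≥ 18] ≤ μ/a = (14/3)/18 = 7/27.
Numerically: ≈ 0.25926.
(Since a = 18 > μ = 4.66667, the bound 7/27 is < 1 and informative.)

P[X ≥ 18] ≤ 7/27 ≈ 0.25926.


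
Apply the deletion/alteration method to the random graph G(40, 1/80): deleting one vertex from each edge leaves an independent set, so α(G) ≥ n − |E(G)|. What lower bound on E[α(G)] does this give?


E[|E(G)|] = C(40, 2)·p = 780 · (1/80) = 39/4.
E[α(G)] ≥ n − E[|E(G)|] = 40 − 39/4 = 121/4.
Numerically: ≈ 30.250.
(This is only a lower bound; the true E[α(G)] may be larger.)

E[α(G)] ≥ 121/4 ≈ 30.250.


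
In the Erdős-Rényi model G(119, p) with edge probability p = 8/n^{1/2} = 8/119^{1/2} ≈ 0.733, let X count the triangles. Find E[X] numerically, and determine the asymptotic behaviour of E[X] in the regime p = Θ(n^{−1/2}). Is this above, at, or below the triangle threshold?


Number of potential triangles: C(119, 3) = 273819.
Each occurs with probability p³ ≈ (0.733)³ ≈ 3.94411e-01.
By linearity: E[X] = C(119, 3)·p³ ≈ 273819 · 3.94411e-01 ≈ 107997.350.
Since α = 1/2 < 1, p = c/n^{1/2} ≫ 1/n is above the triangle threshold p ~ 1/n. Asymptotically E[X] ~ (c³/6)·n^{3(1−α)} = (8³/6)·n^{1.5} → ∞; triangles are abundant w.h.p.

E[X] ≈ 107997.350; in regime p = Θ(1/n^{1/2}) E[X] diverges (above the triangle threshold p ~ 1/n).


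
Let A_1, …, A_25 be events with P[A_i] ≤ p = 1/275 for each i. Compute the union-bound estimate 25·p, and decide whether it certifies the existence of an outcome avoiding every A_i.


Union bound: P[∪_{i=1}^{25} A_i] ≤ Σ_i P[A_i] ≤ 25·p = 25·(1/275) = 1/11.
Numerically: 1/11 ≈ 0.090909.
Is 1/11 < 1? YES.
Since P[∪ A_i] ≤ 1/11 < 1, the complement has P[∩ A_i^c] ≥ 1 − 1/11 = 10/11 > 0, so some outcome avoids every A_i.

25·p = 1/11 ≈ 0.090909; existence CERTIFIED by the union bound.


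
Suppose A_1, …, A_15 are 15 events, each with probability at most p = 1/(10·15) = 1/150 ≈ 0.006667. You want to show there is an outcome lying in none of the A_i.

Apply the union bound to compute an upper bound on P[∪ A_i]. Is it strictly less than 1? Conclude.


Union bound: P[∪_{i=1}^{15} A_i] ≤ Σ_i P[A_i] ≤ 15·p = 15·(1/150) = 1/10.
Numerically: 1/10 ≈ 0.100000.
Is 1/10 < 1? YES.
Since P[∪ A_i] ≤ 1/10 < 1, the complement has P[∩ A_i^c] ≥ 1 − 1/10 = 9/10 > 0, so some outcome avoids every A_i.

15·p = 1/10 ≈ 0.100000; existence CERTIFIED by the union bound.


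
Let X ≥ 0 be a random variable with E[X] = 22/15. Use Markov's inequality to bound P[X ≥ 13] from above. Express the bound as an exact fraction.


μ = E[X] = 22/15, a = 13.
Markov: P[X ≥ 13] ≤ μ/a = (22/15)/13 = 22/195.
Numerically: ≈ 0.112821.
(Since a = 13 > μ = 1.466667, the bound 22/195 is < 1 and informative.)

P[X ≥ 13] ≤ 22/195 ≈ 0.112821.


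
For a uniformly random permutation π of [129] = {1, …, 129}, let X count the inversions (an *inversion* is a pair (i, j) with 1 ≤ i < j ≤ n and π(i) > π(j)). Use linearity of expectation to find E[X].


Write X = Σ X_I over the C(129, 2) = 8256 pairs i < j, with X_I the indicator of one inversion.
There are 8256 indicators.
For each fixed pair i < j, the values π(i) and π(j) are two distinct elements of {1, …, 129} in uniformly random order; by symmetry P[π(i) > π(j)] = 1/2.
By linearity: E[X] = 8256 · (1/2) = C(129, 2) · (1/2) = 8256/2 = 4128 ≈ 4128.00000.

E[X] = 4128 = 4128.00000.


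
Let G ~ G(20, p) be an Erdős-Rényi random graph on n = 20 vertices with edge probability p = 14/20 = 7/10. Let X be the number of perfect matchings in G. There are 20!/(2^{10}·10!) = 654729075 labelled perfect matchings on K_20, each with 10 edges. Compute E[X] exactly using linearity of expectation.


K_20 has 20!/(2^{10}·10!) = 654729075 labelled perfect matchings.
For each such perfect matching H, let X_H = 1 if all 10 edges of H are present in G. Then P[X_H = 1] = p^{10} = (7/10)^{10} = 282475249/10000000000.
Summing the indicators: E[X] = Σ_H E[X_H] = 654729075 · p^{10} = 654729075 · 282475249/10000000000 = 7397790339526587/400000000.
Numerically: E[X] ≈ 1.849e+07.

E[X] = 654729075 · (7/10)^{10} = 7397790339526587/400000000 ≈ 1.849e+07.


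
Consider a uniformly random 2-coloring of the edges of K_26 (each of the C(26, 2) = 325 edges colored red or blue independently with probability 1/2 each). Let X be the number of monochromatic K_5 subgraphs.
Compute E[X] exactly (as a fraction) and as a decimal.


Let X = Σ_S X_S over the C(26, 5) = 65780 subsets S of size 5, where X_S = 1 if the K_5 on S is monochromatic.
For a fixed S, the K_5 on S has C(5, 2) = 10 edges. P[all 10 edges red] = (1/2)^10, and likewise for blue, so P[monochromatic] = 2·(1/2)^10 = 2^{1 − 10} = 1/512.
By linearity of expectation: E[X] = C(26, 5) · 2^{1 − 10} = 65780 · 1/512 = 16445/128.
Numerically: E[X] ≈ 128.477.

E[X] = C(26,5)·2^(1−C(5,2)) = 16445/128 ≈ 128.477.


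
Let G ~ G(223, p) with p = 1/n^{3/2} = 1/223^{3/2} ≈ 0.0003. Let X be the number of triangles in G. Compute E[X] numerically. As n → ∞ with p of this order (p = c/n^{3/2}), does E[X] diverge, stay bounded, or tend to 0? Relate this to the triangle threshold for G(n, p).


Number of potential triangles: C(223, 3) = 1823471.
Each occurs with probability p³ ≈ (0.0003)³ ≈ 2.70787e-11.
By linearity: E[X] = C(223, 3)·p³ ≈ 1823471 · 2.70787e-11 ≈ 0.000.
Since α = 3/2 > 1, p = c/n^{3/2} = o(1/n) is below the triangle threshold p ~ 1/n. Asymptotically E[X] ~ (c³/6)·n^{3(1−α)} = (1³/6)·n^{-1.5} → 0, so by Markov's inequality G has no triangles w.h.p.

E[X] ≈ 0.000; in regime p = Θ(1/n^{3/2}) E[X] tends to 0 (below the triangle threshold p ~ 1/n).


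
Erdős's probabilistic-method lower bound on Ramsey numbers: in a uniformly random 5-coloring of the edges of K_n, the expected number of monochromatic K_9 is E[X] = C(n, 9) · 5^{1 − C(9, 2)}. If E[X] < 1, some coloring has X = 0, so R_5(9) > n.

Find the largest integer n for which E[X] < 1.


We need C(n, 9) · 5^{1 − 36} < 1, i.e. C(n, 9) < 5^{36 − 1} = 2910383045673370361328125.
Check values of n near the boundary:
  n = 2168: C(2168, 9) = 2867804175977929537095120; 2867804175977929537095120 < 2910383045673370361328125? YES
  n = 2169: C(2169, 9) = 2879753360044504243499683; 2879753360044504243499683 < 2910383045673370361328125? YES
  n = 2170: C(2170, 9) = 2891746779868845075610510; 2891746779868845075610510 < 2910383045673370361328125? YES
  n = 2171: C(2171, 9) = 2903784578674959601827205; 2903784578674959601827205 < 2910383045673370361328125? YES
  n = 2172: C(2172, 9) = 2915866900084148060642020; 2915866900084148060642020 < 2910383045673370361328125? NO
  n = 2173: C(2173, 9) = 2927993888115921319674265; 2927993888115921319674265 < 2910383045673370361328125? NO
  n = 2174: C(2174, 9) = 2940165687188920530702934; 2940165687188920530702934 < 2910383045673370361328125? NO
The largest n with C(n, 9) < 2910383045673370361328125 is n = 2171 (where E[X] = 580756915734991920365441/582076609134674072265625 ≈ 0.9977328). Hence R_5(9) > 2171, i.e. R_5(9) ≥ 2172.

Largest n = 2171; hence R_5(9) > 2171.


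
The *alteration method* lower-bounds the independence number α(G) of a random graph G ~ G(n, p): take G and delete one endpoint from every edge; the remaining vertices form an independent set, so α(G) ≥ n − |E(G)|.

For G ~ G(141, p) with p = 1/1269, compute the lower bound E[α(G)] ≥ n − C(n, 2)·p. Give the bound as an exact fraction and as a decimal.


E[|E(G)|] = C(141, 2)·p = 9870 · (1/1269) = 70/9.
E[α(G)] ≥ n − E[|E(G)|] = 141 − 70/9 = 1199/9.
Numerically: ≈ 133.2222.
(This is only a lower bound; the true E[α(G)] may be larger.)

E[α(G)] ≥ 1199/9 ≈ 133.2222.


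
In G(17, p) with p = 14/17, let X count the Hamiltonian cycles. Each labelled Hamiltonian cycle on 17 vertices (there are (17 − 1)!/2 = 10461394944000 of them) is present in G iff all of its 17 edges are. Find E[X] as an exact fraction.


K_17 has (17 − 1)!/2 = 10461394944000 labelled Hamiltonian cycles.
For each such Hamiltonian cycle H, let X_H = 1 if all 17 edges of H are present in G. Then P[X_H = 1] = p^{17} = (14/17)^{17} = 30491346729331195904/827240261886336764177.
Summing the indicators: E[X] = Σ_H E[X_H] = 10461394944000 · p^{17} = 10461394944000 · 30491346729331195904/827240261886336764177 = 318982020509976309331579109376000/827240261886336764177.
Numerically: E[X] ≈ 3.86e+11.

E[X] = 10461394944000 · (14/17)^{17} = 318982020509976309331579109376000/827240261886336764177 ≈ 3.86e+11.


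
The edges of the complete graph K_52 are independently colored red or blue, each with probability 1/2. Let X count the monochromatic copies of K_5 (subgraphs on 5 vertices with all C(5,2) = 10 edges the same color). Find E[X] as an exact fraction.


Let X = Σ_S X_S over the C(52, 5) = 2598960 subsets S of size 5, where X_S = 1 if the K_5 on S is monochromatic.
For a fixed S, the K_5 on S has C(5, 2) = 10 edges. P[all 10 edges red] = (1/2)^10, and likewise for blue, so P[monochromatic] = 2·(1/2)^10 = 2^{1 − 10} = 1/512.
By linearity: E[X] = C(52, 5) · 2^{1 − 10} = 2598960 · 1/512 = 162435/32.
Numerically: E[X] ≈ 5076.094.

E[X] = C(52,5)·2^(1−C(5,2)) = 162435/32 ≈ 5076.094.


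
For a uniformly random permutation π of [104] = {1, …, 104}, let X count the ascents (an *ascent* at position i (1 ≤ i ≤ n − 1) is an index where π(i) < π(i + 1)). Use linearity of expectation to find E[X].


Write X = Σ X_I over i = 1, …, 103, with X_I the indicator of one ascent.
There are 103 indicators.
For each fixed i, the pair (π(i), π(i+1)) is a uniformly random ordered pair of distinct values from {1, …, 104}; by symmetry P[π(i) < π(i+1)] = 1/2.
By linearity: E[X] = 103 · (1/2) = (104 − 1) · (1/2) = 103/2 ≈ 51.500.

E[X] = 103/2 = 51.500.


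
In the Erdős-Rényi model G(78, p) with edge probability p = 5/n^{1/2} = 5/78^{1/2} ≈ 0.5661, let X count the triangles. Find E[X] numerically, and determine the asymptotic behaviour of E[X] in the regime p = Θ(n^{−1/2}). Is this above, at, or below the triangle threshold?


Number of potential triangles: C(78, 3) = 76076.
Each occurs with probability p³ ≈ (0.5661)³ ≈ 1.814547e-01.
By linearity: E[X] = C(78, 3)·p³ ≈ 76076 · 1.814547e-01 ≈ 13804.3442.
Since α = 1/2 < 1, p = c/n^{1/2} ≫ 1/n is above the triangle threshold p ~ 1/n. Asymptotically E[X] ~ (c³/6)·n^{3(1−α)} = (5³/6)·n^{1.5} → ∞; triangles are abundant w.h.p.

E[X] ≈ 13804.3442; in regime p = Θ(1/n^{1/2}) E[X] diverges (above the triangle threshold p ~ 1/n).


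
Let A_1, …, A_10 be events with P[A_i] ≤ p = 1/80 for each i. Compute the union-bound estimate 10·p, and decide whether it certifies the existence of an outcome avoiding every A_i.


Union bound: P[∪_{i=1}^{10} A_i] ≤ Σ_i P[A_i] ≤ 10·p = 10·(1/80) = 1/8.
Numerically: 1/8 ≈ 0.125.
Is 1/8 < 1? YES.
Since P[∪ A_i] ≤ 1/8 < 1, the complement has P[∩ A_i^c] ≥ 1 − 1/8 = 7/8 > 0, so some outcome avoids every A_i.

10·p = 1/8 ≈ 0.125; existence CERTIFIED by the union bound.


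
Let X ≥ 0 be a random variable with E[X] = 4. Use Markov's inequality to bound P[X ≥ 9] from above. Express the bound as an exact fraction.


μ = E[X] = 4, a = 9.
Markov: P[X ≥ 9] ≤ μ/a = (4)/9 = 4/9.
Numerically: ≈ 0.444444.
(Since a = 9 > μ = 4.000000, the bound 4/9 is < 1 and informative.)

P[X ≥ 9] ≤ 4/9 ≈ 0.444444.


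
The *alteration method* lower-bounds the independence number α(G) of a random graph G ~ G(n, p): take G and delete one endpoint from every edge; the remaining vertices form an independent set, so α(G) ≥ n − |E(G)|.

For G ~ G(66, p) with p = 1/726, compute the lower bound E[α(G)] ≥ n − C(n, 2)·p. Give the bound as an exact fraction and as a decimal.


E[|E(G)|] = C(66, 2)·p = 2145 · (1/726) = 65/22.
E[α(G)] ≥ n − E[|E(G)|] = 66 − 65/22 = 1387/22.
Numerically: ≈ 63.045.
(This is only a lower bound; the true E[α(G)] may be larger.)

E[α(G)] ≥ 1387/22 ≈ 63.045.


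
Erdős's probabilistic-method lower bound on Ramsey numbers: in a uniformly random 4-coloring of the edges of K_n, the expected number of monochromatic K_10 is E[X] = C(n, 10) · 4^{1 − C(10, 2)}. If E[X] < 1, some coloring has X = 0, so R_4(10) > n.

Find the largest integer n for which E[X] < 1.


We need C(n, 10) · 4^{1 − 45} < 1, i.e. C(n, 10) < 4^{45 − 1} = 309485009821345068724781056.
Check values of n near the boundary:
  n = 2022: C(2022, 10) = 307870445231474093395937796; 307870445231474093395937796 < 309485009821345068724781056? YES
  n = 2023: C(2023, 10) = 309399856285778485315440716; 309399856285778485315440716 < 309485009821345068724781056? YES
  n = 2024: C(2024, 10) = 310936101848269937576192656; 310936101848269937576192656 < 309485009821345068724781056? NO
The largest n with C(n, 10) < 309485009821345068724781056 is n = 2023 (where E[X] = 77349964071444621328860179/77371252455336267181195264 ≈ 1.000). Hence R_4(10) > 2023, i.e. R_4(10) ≥ 2024.

Largest n = 2023; hence R_4(10) > 2023.


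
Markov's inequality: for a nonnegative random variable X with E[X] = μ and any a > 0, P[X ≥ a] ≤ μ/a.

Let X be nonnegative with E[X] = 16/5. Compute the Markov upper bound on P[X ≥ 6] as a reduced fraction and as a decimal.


μ = E[X] = 16/5, a = 6.
Markov: P[X ≥ 6] ≤ μ/a = (16/5)/6 = 8/15.
Numerically: ≈ 0.5333.
(Since a = 6 > μ = 3.2000, the bound 8/15 is < 1 and informative.)

P[X ≥ 6] ≤ 8/15 ≈ 0.5333.


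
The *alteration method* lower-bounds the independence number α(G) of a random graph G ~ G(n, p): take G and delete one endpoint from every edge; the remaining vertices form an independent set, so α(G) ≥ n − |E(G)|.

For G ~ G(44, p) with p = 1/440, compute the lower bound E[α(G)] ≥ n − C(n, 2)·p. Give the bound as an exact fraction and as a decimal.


E[|E(G)|] = C(44, 2)·p = 946 · (1/440) = 43/20.
E[α(G)] ≥ n − E[|E(G)|] = 44 − 43/20 = 837/20.
Numerically: ≈ 41.850000.
(This is only a lower bound; the true E[α(G)] may be larger.)

E[α(G)] ≥ 837/20 ≈ 41.850000.


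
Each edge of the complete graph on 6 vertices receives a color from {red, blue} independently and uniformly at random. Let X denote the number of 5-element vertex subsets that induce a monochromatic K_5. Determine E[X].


Let X = Σ_S X_S over the C(6, 5) = 6 subsets S of size 5, where X_S = 1 if the K_5 on S is monochromatic.
For a fixed S, the K_5 on S has C(5, 2) = 10 edges. P[all 10 edges red] = (1/2)^10, and likewise for blue, so P[monochromatic] = 2·(1/2)^10 = 2^{1 − 10} = 1/512.
By linearity: E[X] = C(6, 5) · 2^{1 − 10} = 6 · 1/512 = 3/256.
Numerically: E[X] ≈ 0.0117.

E[X] = C(6,5)·2^(1−C(5,2)) = 3/256 ≈ 0.0117.


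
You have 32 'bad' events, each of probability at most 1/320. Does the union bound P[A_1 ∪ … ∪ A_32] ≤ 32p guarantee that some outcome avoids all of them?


Union bound: P[∪_{i=1}^{32} A_i] ≤ Σ_i P[A_i] ≤ 32·p = 32·(1/320) = 1/10.
Numerically: 1/10 ≈ 0.1000.
Is 1/10 < 1? YES.
Since P[∪ A_i] ≤ 1/10 < 1, the complement has P[∩ A_i^c] ≥ 1 − 1/10 = 9/10 > 0, so some outcome avoids every A_i.

32·p = 1/10 ≈ 0.1000; existence CERTIFIED by the union bound.


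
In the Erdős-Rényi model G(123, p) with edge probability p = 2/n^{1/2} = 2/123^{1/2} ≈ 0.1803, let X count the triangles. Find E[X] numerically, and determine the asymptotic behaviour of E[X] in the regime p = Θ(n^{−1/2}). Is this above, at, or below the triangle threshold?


Number of potential triangles: C(123, 3) = 302621.
Each occurs with probability p³ ≈ (0.1803)³ ≈ 5.864518e-03.
By linearity: E[X] = C(123, 3)·p³ ≈ 302621 · 5.864518e-03 ≈ 1774.7263.
Since α = 1/2 < 1, p = c/n^{1/2} ≫ 1/n is above the triangle threshold p ~ 1/n. Asymptotically E[X] ~ (c³/6)·n^{3(1−α)} = (2³/6)·n^{1.5} → ∞; triangles are abundant w.h.p.

E[X] ≈ 1774.7263; in regime p = Θ(1/n^{1/2}) E[X] diverges (above the triangle threshold p ~ 1/n).


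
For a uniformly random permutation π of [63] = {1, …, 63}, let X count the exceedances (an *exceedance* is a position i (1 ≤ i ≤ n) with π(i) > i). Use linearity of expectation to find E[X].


Write X = Σ_{i=1}^{63} X_i, where X_i = 1_{π(i) > i}.
For each fixed i, π(i) is uniform over {1, …, 63} (marginal of a uniform permutation), so P[π(i) > i] = (n − i)/n. Summing: Σ_{i=1}^{63} (n − i)/n = (0 + 1 + … + 62)/63 = 63(63 − 1)/(2·63) = (63 − 1)/2.
Hence E[X] = Σ_{i=1}^{63} (63 − i)/63 = 31 ≈ 31.000000.

E[X] = 31 = 31.000000.


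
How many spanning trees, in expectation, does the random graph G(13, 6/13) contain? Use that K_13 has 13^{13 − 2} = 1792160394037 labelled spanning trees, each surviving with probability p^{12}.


K_13 has 13^{13 − 2} = 1792160394037 labelled spanning trees.
For each such spanning tree H, let X_H = 1 if all 12 edges of H are present in G. Then P[X_H = 1] = p^{12} = (6/13)^{12} = 2176782336/23298085122481.
By linearity of expectation: E[X] = Σ_H E[X_H] = 1792160394037 · p^{12} = 1792160394037 · 2176782336/23298085122481 = 2176782336/13.
Numerically: E[X] ≈ 1.67e+08.

E[X] = 1792160394037 · (6/13)^{12} = 2176782336/13 ≈ 1.67e+08.


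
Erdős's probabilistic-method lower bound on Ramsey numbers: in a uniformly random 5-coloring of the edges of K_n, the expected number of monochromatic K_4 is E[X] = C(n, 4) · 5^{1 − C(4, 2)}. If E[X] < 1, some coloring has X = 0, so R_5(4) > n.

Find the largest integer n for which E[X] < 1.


We need C(n, 4) · 5^{1 − 6} < 1, i.e. C(n, 4) < 5^{6 − 1} = 3125.
Check values of n near the boundary:
  n = 12: C(12, 4) = 495; 495 < 3125? YES
  n = 13: C(13, 4) = 715; 715 < 3125? YES
  n = 14: C(14, 4) = 1001; 1001 < 3125? YES
  n = 15: C(15, 4) = 1365; 1365 < 3125? YES
  n = 16: C(16, 4) = 1820; 1820 < 3125? YES
  n = 17: C(17, 4) = 2380; 2380 < 3125? YES
  n = 18: C(18, 4) = 3060; 3060 < 3125? YES
  n = 19: C(19, 4) = 3876; 3876 < 3125? NO
  n = 20: C(20, 4) = 4845; 4845 < 3125? NO
  n = 21: C(21, 4) = 5985; 5985 < 3125? NO
The largest n with C(n, 4) < 3125 is n = 18 (where E[X] = 612/625 ≈ 0.979200). Hence R_5(4) > 18, i.e. R_5(4) ≥ 19.

Largest n = 18; hence R_5(4) > 18.


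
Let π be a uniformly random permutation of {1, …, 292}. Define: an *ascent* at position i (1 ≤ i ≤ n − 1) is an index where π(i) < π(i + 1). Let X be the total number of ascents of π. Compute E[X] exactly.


Write X = Σ X_I over i = 1, …, 291, with X_I the indicator of one ascent.
There are 291 indicators.
For each fixed i, the pair (π(i), π(i+1)) is a uniformly random ordered pair of distinct values from {1, …, 292}; by symmetry P[π(i) < π(i+1)] = 1/2.
By linearity: E[X] = 291 · (1/2) = (292 − 1) · (1/2) = 291/2 ≈ 145.50000.

E[X] = 291/2 = 145.50000.


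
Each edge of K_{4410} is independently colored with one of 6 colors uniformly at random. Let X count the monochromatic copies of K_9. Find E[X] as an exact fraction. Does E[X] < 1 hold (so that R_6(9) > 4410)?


E[X] = C(4410, 9) · 6^{1 − 36} = 1724394906266704102180823710 · 6^{−35} = 1724394906266704102180823710/1719070799748422591028658176.
As a reduced fraction: E[X] = 862197453133352051090411855/859535399874211295514329088 ≈ 1.003097.
Is E[X] < 1? NO.
Since E[X] ≥ 1, the first-moment bound is inconclusive at n = 4410; it does NOT by itself certify R_6(9) > 4410.

E[X] = 862197453133352051090411855/859535399874211295514329088 ≈ 1.003097; E[X] ≥ 1; first-moment method inconclusive here.
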